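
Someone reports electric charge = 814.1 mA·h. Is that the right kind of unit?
Yes

electric charge has SI base units: A * s
mA·h reduces to the same SI base units, so it is a valid unit for electric charge.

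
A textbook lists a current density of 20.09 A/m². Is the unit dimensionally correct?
Yes

current density has SI base units: A / m^2
A/m² reduces to the same SI base units, so it is a valid unit for current density.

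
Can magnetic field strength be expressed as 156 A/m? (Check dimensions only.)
Yes

magnetic field strength has SI base units: A / m
A/m reduces to the same SI base units, so it is a valid unit for magnetic field strength.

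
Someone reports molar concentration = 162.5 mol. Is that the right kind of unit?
No

molar concentration has SI base units: mol / m^3
mol does NOT reduce to mol / m^3; a valid unit for molar concentration would be e.g. mol/m³.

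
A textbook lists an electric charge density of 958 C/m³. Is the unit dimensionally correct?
Yes

electric charge density has SI base units: A * s / m^3
C/m³ reduces to the same SI base units, so it is a valid unit for electric charge density.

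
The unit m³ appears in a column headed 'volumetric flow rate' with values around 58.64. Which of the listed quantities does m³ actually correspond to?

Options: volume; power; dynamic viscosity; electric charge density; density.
volume

volumetric flow rate should have units dimensionally equivalent to m^3 / s (e.g. m³/s).
The given unit 'm³' reduces to m^3. Of the listed options, that is the dimensionality of volume.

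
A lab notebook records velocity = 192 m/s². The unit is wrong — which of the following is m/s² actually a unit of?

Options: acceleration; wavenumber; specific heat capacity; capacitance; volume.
acceleration

velocity should have units dimensionally equivalent to m / s (e.g. m/s).
The given unit 'm/s²' reduces to m / s^2. Of the listed options, that is the dimensionality of acceleration.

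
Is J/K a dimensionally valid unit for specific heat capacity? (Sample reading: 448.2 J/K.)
No

specific heat capacity has SI base units: m^2 / (s^2 * K)
J/K does NOT reduce to m^2 / (s^2 * K); a valid unit for specific heat capacity would be e.g. J/(kg·K).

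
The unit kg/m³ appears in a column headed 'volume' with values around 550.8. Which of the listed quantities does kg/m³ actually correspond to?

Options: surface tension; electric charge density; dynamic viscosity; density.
density

volume should have units dimensionally equivalent to m^3 (e.g. m³).
The given unit 'kg/m³' reduces to kg / m^3. Of the listed options, that is the dimensionality of density.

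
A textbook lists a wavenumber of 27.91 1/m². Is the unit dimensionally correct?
No

wavenumber has SI base units: 1 / m
1/m² does NOT reduce to 1 / m; a valid unit for wavenumber would be e.g. 1/m.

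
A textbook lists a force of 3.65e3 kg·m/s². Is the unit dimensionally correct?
Yes

force has SI base units: kg * m / s^2
kg·m/s² reduces to the same SI base units, so it is a valid unit for force.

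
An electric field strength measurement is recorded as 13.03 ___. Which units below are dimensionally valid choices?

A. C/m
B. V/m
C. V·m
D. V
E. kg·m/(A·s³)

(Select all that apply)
B, E

electric field strength has SI base units: kg * m / (A * s^3)

Checking each option against kg * m / (A * s^3):
  A. C/m: ✗ does not match
  B. V/m: ✓ matches
  C. V·m: ✗ does not match
  D. V: ✗ does not match
  E. kg·m/(A·s³): ✓ matches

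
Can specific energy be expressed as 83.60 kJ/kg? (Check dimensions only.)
Yes

specific energy has SI base units: m^2 / s^2
kJ/kg reduces to the same SI base units, so it is a valid unit for specific energy.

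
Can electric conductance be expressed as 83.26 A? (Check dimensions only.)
No

electric conductance has SI base units: A^2 * s^3 / (kg * m^2)
A does NOT reduce to A^2 * s^3 / (kg * m^2); a valid unit for electric conductance would be e.g. S.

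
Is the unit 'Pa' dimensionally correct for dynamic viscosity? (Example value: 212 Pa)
No

dynamic viscosity has SI base units: kg / (m * s)
Pa does NOT reduce to kg / (m * s); a valid unit for dynamic viscosity would be e.g. Pa·s.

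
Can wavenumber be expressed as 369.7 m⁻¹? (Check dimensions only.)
Yes

wavenumber has SI base units: 1 / m
m⁻¹ reduces to the same SI base units, so it is a valid unit for wavenumber.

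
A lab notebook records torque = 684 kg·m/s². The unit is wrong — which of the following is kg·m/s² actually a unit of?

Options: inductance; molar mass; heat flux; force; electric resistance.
force

torque should have units dimensionally equivalent to kg * m^2 / s^2 (e.g. N·m).
The given unit 'kg·m/s²' reduces to kg * m / s^2. Of the listed options, that is the dimensionality of force.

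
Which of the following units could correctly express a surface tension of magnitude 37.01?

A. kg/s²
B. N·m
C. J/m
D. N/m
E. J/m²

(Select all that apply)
A, D, E

surface tension has SI base units: kg / s^2

Checking each option against kg / s^2:
  A. kg/s²: ✓ matches
  B. N·m: ✗ does not match
  C. J/m: ✗ does not match
  D. N/m: ✓ matches
  E. J/m²: ✓ matches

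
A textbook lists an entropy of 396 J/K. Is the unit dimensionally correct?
Yes

entropy has SI base units: kg * m^2 / (s^2 * K)
J/K reduces to the same SI base units, so it is a valid unit for entropy.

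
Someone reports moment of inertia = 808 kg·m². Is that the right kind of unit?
Yes

moment of inertia has SI base units: kg * m^2
kg·m² reduces to the same SI base units, so it is a valid unit for moment of inertia.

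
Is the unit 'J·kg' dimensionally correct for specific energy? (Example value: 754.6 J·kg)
No

specific energy has SI base units: m^2 / s^2
J·kg does NOT reduce to m^2 / s^2; a valid unit for specific energy would be e.g. J/kg.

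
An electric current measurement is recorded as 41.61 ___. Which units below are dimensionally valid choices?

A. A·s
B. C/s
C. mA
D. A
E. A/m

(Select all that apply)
B, C, D

electric current has SI base units: A

Checking each option against A:
  A. A·s: ✗ does not match
  B. C/s: ✓ matches
  C. mA: ✓ matches
  D. A: ✓ matches
  E. A/m: ✗ does not match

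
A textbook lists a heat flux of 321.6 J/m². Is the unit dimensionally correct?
No

heat flux has SI base units: kg / s^3
J/m² does NOT reduce to kg / s^3; a valid unit for heat flux would be e.g. W/m².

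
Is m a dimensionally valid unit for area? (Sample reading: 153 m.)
No

area has SI base units: m^2
m does NOT reduce to m^2; a valid unit for area would be e.g. m².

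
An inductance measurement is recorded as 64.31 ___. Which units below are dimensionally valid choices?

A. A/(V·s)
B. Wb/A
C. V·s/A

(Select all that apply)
B, C

inductance has SI base units: kg * m^2 / (A^2 * s^2)

Checking each option against kg * m^2 / (A^2 * s^2):
  A. A/(V·s): ✗ does not match
  B. Wb/A: ✓ matches
  C. V·s/A: ✓ matches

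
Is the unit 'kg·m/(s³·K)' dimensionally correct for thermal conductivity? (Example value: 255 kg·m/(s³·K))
Yes

thermal conductivity has SI base units: kg * m / (s^3 * K)
kg·m/(s³·K) reduces to the same SI base units, so it is a valid unit for thermal conductivity.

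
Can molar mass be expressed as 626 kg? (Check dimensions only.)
No

molar mass has SI base units: kg / mol
kg does NOT reduce to kg / mol; a valid unit for molar mass would be e.g. kg/mol.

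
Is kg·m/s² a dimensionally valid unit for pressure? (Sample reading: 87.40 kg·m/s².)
No

pressure has SI base units: kg / (m * s^2)
kg·m/s² does NOT reduce to kg / (m * s^2); a valid unit for pressure would be e.g. Pa.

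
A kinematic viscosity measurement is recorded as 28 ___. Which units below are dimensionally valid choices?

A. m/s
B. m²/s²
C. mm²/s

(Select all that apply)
C

kinematic viscosity has SI base units: m^2 / s

Checking each option against m^2 / s:
  A. m/s: ✗ does not match
  B. m²/s²: ✗ does not match
  C. mm²/s: ✓ matches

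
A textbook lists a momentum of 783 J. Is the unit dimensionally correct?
No

momentum has SI base units: kg * m / s
J does NOT reduce to kg * m / s; a valid unit for momentum would be e.g. kg·m/s.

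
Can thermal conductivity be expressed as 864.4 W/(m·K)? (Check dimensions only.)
Yes

thermal conductivity has SI base units: kg * m / (s^3 * K)
W/(m·K) reduces to the same SI base units, so it is a valid unit for thermal conductivity.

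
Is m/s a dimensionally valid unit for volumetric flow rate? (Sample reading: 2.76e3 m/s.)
No

volumetric flow rate has SI base units: m^3 / s
m/s does NOT reduce to m^3 / s; a valid unit for volumetric flow rate would be e.g. m³/s.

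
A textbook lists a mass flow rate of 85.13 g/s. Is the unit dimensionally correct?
Yes

mass flow rate has SI base units: kg / s
g/s reduces to the same SI base units, so it is a valid unit for mass flow rate.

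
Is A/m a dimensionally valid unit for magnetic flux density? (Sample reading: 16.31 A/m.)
No

magnetic flux density has SI base units: kg / (A * s^2)
A/m does NOT reduce to kg / (A * s^2); a valid unit for magnetic flux density would be e.g. T.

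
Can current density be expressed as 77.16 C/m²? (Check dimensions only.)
No

current density has SI base units: A / m^2
C/m² does NOT reduce to A / m^2; a valid unit for current density would be e.g. A/m².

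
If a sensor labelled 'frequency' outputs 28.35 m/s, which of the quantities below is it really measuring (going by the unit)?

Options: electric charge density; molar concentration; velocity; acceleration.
velocity

frequency should have units dimensionally equivalent to 1 / s (e.g. Hz).
The given unit 'm/s' reduces to m / s. Of the listed options, that is the dimensionality of velocity.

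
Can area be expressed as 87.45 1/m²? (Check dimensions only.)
No

area has SI base units: m^2
1/m² does NOT reduce to m^2; a valid unit for area would be e.g. m².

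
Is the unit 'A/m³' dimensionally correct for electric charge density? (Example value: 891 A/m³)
No

electric charge density has SI base units: A * s / m^3
A/m³ does NOT reduce to A * s / m^3; a valid unit for electric charge density would be e.g. C/m³.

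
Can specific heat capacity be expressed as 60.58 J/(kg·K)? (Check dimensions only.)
Yes

specific heat capacity has SI base units: m^2 / (s^2 * K)
J/(kg·K) reduces to the same SI base units, so it is a valid unit for specific heat capacity.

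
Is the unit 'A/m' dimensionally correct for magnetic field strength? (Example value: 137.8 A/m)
Yes

magnetic field strength has SI base units: A / m
A/m reduces to the same SI base units, so it is a valid unit for magnetic field strength.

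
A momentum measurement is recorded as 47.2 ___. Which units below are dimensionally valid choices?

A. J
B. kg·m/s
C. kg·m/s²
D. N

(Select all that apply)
B

momentum has SI base units: kg * m / s

Checking each option against kg * m / s:
  A. J: ✗ does not match
  B. kg·m/s: ✓ matches
  C. kg·m/s²: ✗ does not match
  D. N: ✗ does not match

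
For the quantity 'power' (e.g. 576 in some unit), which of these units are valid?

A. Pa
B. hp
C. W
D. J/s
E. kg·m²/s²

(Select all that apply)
B, C, D

power has SI base units: kg * m^2 / s^3

Checking each option against kg * m^2 / s^3:
  A. Pa: ✗ does not match
  B. hp: ✓ matches
  C. W: ✓ matches
  D. J/s: ✓ matches
  E. kg·m²/s²: ✗ does not match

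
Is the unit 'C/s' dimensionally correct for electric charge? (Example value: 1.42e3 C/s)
No

electric charge has SI base units: A * s
C/s does NOT reduce to A * s; a valid unit for electric charge would be e.g. C.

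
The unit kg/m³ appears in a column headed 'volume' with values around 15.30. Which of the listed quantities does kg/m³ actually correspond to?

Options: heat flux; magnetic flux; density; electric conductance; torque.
density

volume should have units dimensionally equivalent to m^3 (e.g. m³).
The given unit 'kg/m³' reduces to kg / m^3. Of the listed options, that is the dimensionality of density.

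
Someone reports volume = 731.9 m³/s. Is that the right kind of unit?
No

volume has SI base units: m^3
m³/s does NOT reduce to m^3; a valid unit for volume would be e.g. m³.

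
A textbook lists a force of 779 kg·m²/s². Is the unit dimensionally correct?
No

force has SI base units: kg * m / s^2
kg·m²/s² does NOT reduce to kg * m / s^2; a valid unit for force would be e.g. N.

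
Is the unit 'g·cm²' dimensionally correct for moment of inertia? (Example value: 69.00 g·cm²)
Yes

moment of inertia has SI base units: kg * m^2
g·cm² reduces to the same SI base units, so it is a valid unit for moment of inertia.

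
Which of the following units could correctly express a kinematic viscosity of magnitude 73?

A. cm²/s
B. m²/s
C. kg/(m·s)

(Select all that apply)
A, B

kinematic viscosity has SI base units: m^2 / s

Checking each option against m^2 / s:
  A. cm²/s: ✓ matches
  B. m²/s: ✓ matches
  C. kg/(m·s): ✗ does not match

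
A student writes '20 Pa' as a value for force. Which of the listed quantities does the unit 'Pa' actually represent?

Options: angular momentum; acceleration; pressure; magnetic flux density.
pressure

force should have units dimensionally equivalent to kg * m / s^2 (e.g. N).
The given unit 'Pa' reduces to kg / (m * s^2). Of the listed options, that is the dimensionality of pressure.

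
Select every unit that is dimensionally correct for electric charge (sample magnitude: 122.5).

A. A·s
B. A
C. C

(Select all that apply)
A, C

electric charge has SI base units: A * s

Checking each option against A * s:
  A. A·s: ✓ matches
  B. A: ✗ does not match
  C. C: ✓ matches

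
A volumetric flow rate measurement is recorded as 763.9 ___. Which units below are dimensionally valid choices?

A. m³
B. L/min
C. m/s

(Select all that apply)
B

volumetric flow rate has SI base units: m^3 / s

Checking each option against m^3 / s:
  A. m³: ✗ does not match
  B. L/min: ✓ matches
  C. m/s: ✗ does not match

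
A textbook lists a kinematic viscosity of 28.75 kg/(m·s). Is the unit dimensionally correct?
No

kinematic viscosity has SI base units: m^2 / s
kg/(m·s) does NOT reduce to m^2 / s; a valid unit for kinematic viscosity would be e.g. m²/s.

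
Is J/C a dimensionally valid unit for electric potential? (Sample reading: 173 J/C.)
Yes

electric potential has SI base units: kg * m^2 / (A * s^3)
J/C reduces to the same SI base units, so it is a valid unit for electric potential.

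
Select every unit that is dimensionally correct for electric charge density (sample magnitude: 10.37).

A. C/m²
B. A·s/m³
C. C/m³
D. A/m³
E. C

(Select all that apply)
B, C

electric charge density has SI base units: A * s / m^3

Checking each option against A * s / m^3:
  A. C/m²: ✗ does not match
  B. A·s/m³: ✓ matches
  C. C/m³: ✓ matches
  D. A/m³: ✗ does not match
  E. C: ✗ does not match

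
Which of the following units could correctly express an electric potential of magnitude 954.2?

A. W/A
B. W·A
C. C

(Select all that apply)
A

electric potential has SI base units: kg * m^2 / (A * s^3)

Checking each option against kg * m^2 / (A * s^3):
  A. W/A: ✓ matches
  B. W·A: ✗ does not match
  C. C: ✗ does not match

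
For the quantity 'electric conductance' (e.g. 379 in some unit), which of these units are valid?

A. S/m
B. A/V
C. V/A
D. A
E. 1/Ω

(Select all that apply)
B, E

electric conductance has SI base units: A^2 * s^3 / (kg * m^2)

Checking each option against A^2 * s^3 / (kg * m^2):
  A. S/m: ✗ does not match
  B. A/V: ✓ matches
  C. V/A: ✗ does not match
  D. A: ✗ does not match
  E. 1/Ω: ✓ matches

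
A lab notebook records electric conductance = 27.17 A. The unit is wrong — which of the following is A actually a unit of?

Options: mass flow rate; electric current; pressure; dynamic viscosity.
electric current

electric conductance should have units dimensionally equivalent to A^2 * s^3 / (kg * m^2) (e.g. S).
The given unit 'A' reduces to A. Of the listed options, that is the dimensionality of electric current.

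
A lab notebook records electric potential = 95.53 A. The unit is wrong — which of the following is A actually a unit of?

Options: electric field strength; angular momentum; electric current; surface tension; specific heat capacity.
electric current

electric potential should have units dimensionally equivalent to kg * m^2 / (A * s^3) (e.g. V).
The given unit 'A' reduces to A. Of the listed options, that is the dimensionality of electric current.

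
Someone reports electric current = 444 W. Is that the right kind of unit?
No

electric current has SI base units: A
W does NOT reduce to A; a valid unit for electric current would be e.g. A.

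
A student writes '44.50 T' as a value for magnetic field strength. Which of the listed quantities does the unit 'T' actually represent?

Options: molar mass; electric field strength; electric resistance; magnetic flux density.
magnetic flux density

magnetic field strength should have units dimensionally equivalent to A / m (e.g. A/m).
The given unit 'T' reduces to kg / (A * s^2). Of the listed options, that is the dimensionality of magnetic flux density.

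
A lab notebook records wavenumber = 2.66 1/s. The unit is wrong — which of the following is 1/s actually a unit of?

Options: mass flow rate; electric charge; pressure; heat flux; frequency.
frequency

wavenumber should have units dimensionally equivalent to 1 / m (e.g. 1/m).
The given unit '1/s' reduces to 1 / s. Of the listed options, that is the dimensionality of frequency.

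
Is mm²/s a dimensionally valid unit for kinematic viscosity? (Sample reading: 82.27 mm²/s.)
Yes

kinematic viscosity has SI base units: m^2 / s
mm²/s reduces to the same SI base units, so it is a valid unit for kinematic viscosity.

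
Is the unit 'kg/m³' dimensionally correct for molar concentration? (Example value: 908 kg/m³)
No

molar concentration has SI base units: mol / m^3
kg/m³ does NOT reduce to mol / m^3; a valid unit for molar concentration would be e.g. mol/m³.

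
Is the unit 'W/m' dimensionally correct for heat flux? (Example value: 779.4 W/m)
No

heat flux has SI base units: kg / s^3
W/m does NOT reduce to kg / s^3; a valid unit for heat flux would be e.g. W/m².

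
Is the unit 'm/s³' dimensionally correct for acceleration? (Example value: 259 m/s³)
No

acceleration has SI base units: m / s^2
m/s³ does NOT reduce to m / s^2; a valid unit for acceleration would be e.g. m/s².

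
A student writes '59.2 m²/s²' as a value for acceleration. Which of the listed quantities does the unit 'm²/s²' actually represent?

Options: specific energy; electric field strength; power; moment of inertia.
specific energy

acceleration should have units dimensionally equivalent to m / s^2 (e.g. m/s²).
The given unit 'm²/s²' reduces to m^2 / s^2. Of the listed options, that is the dimensionality of specific energy.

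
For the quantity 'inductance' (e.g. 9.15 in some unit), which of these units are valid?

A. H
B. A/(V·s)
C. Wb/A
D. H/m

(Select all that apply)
A, C

inductance has SI base units: kg * m^2 / (A^2 * s^2)

Checking each option against kg * m^2 / (A^2 * s^2):
  A. H: ✓ matches
  B. A/(V·s): ✗ does not match
  C. Wb/A: ✓ matches
  D. H/m: ✗ does not match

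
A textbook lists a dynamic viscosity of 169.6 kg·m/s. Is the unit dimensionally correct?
No

dynamic viscosity has SI base units: kg / (m * s)
kg·m/s does NOT reduce to kg / (m * s); a valid unit for dynamic viscosity would be e.g. Pa·s.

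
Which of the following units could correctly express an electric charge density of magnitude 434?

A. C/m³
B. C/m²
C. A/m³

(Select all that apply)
A

electric charge density has SI base units: A * s / m^3

Checking each option against A * s / m^3:
  A. C/m³: ✓ matches
  B. C/m²: ✗ does not match
  C. A/m³: ✗ does not match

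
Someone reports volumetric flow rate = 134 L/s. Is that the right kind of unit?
Yes

volumetric flow rate has SI base units: m^3 / s
L/s reduces to the same SI base units, so it is a valid unit for volumetric flow rate.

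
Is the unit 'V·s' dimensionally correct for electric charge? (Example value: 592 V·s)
No

electric charge has SI base units: A * s
V·s does NOT reduce to A * s; a valid unit for electric charge would be e.g. C.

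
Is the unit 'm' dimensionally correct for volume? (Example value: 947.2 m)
No

volume has SI base units: m^3
m does NOT reduce to m^3; a valid unit for volume would be e.g. m³.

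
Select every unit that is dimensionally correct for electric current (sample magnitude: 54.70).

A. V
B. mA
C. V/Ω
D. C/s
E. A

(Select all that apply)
B, C, D, E

electric current has SI base units: A

Checking each option against A:
  A. V: ✗ does not match
  B. mA: ✓ matches
  C. V/Ω: ✓ matches
  D. C/s: ✓ matches
  E. A: ✓ matches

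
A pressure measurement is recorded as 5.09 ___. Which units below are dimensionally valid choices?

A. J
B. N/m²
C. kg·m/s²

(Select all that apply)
B

pressure has SI base units: kg / (m * s^2)

Checking each option against kg / (m * s^2):
  A. J: ✗ does not match
  B. N/m²: ✓ matches
  C. kg·m/s²: ✗ does not match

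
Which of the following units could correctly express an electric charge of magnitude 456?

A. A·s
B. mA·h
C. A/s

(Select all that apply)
A, B

electric charge has SI base units: A * s

Checking each option against A * s:
  A. A·s: ✓ matches
  B. mA·h: ✓ matches
  C. A/s: ✗ does not match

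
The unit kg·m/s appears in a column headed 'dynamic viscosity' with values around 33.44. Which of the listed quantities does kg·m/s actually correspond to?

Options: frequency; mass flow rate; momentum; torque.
momentum

dynamic viscosity should have units dimensionally equivalent to kg / (m * s) (e.g. Pa·s).
The given unit 'kg·m/s' reduces to kg * m / s. Of the listed options, that is the dimensionality of momentum.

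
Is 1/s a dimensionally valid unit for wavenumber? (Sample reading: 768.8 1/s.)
No

wavenumber has SI base units: 1 / m
1/s does NOT reduce to 1 / m; a valid unit for wavenumber would be e.g. 1/m.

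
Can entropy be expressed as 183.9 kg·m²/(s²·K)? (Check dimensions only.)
Yes

entropy has SI base units: kg * m^2 / (s^2 * K)
kg·m²/(s²·K) reduces to the same SI base units, so it is a valid unit for entropy.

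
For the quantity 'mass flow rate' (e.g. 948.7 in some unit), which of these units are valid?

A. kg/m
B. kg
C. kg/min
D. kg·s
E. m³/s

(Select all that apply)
C

mass flow rate has SI base units: kg / s

Checking each option against kg / s:
  A. kg/m: ✗ does not match
  B. kg: ✗ does not match
  C. kg/min: ✓ matches
  D. kg·s: ✗ does not match
  E. m³/s: ✗ does not match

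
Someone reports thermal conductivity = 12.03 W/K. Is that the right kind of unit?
No

thermal conductivity has SI base units: kg * m / (s^3 * K)
W/K does NOT reduce to kg * m / (s^3 * K); a valid unit for thermal conductivity would be e.g. W/(m·K).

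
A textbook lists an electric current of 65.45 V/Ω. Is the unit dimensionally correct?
Yes

electric current has SI base units: A
V/Ω reduces to the same SI base units, so it is a valid unit for electric current.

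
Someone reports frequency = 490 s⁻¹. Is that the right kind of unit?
Yes

frequency has SI base units: 1 / s
s⁻¹ reduces to the same SI base units, so it is a valid unit for frequency.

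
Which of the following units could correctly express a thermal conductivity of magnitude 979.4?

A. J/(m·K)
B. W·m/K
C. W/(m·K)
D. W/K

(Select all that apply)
C

thermal conductivity has SI base units: kg * m / (s^3 * K)

Checking each option against kg * m / (s^3 * K):
  A. J/(m·K): ✗ does not match
  B. W·m/K: ✗ does not match
  C. W/(m·K): ✓ matches
  D. W/K: ✗ does not match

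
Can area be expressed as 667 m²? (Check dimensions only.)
Yes

area has SI base units: m^2
m² reduces to the same SI base units, so it is a valid unit for area.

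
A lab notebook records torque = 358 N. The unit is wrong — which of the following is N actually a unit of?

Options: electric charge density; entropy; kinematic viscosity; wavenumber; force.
force

torque should have units dimensionally equivalent to kg * m^2 / s^2 (e.g. N·m).
The given unit 'N' reduces to kg * m / s^2. Of the listed options, that is the dimensionality of force.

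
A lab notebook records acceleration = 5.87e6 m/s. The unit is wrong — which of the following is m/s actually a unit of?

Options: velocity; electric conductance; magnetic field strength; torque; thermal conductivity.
velocity

acceleration should have units dimensionally equivalent to m / s^2 (e.g. m/s²).
The given unit 'm/s' reduces to m / s. Of the listed options, that is the dimensionality of velocity.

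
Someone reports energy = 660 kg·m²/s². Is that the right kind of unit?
Yes

energy has SI base units: kg * m^2 / s^2
kg·m²/s² reduces to the same SI base units, so it is a valid unit for energy.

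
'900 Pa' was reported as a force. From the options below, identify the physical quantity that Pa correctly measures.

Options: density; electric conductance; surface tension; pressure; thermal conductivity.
pressure

force should have units dimensionally equivalent to kg * m / s^2 (e.g. N).
The given unit 'Pa' reduces to kg / (m * s^2). Of the listed options, that is the dimensionality of pressure.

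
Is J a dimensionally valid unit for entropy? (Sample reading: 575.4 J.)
No

entropy has SI base units: kg * m^2 / (s^2 * K)
J does NOT reduce to kg * m^2 / (s^2 * K); a valid unit for entropy would be e.g. J/K.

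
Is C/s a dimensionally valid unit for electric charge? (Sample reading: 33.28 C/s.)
No

electric charge has SI base units: A * s
C/s does NOT reduce to A * s; a valid unit for electric charge would be e.g. C.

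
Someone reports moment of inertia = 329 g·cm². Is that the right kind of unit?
Yes

moment of inertia has SI base units: kg * m^2
g·cm² reduces to the same SI base units, so it is a valid unit for moment of inertia.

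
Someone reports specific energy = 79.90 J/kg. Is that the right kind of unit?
Yes

specific energy has SI base units: m^2 / s^2
J/kg reduces to the same SI base units, so it is a valid unit for specific energy.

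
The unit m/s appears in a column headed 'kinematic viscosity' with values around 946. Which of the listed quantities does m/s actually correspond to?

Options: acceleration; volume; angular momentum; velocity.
velocity

kinematic viscosity should have units dimensionally equivalent to m^2 / s (e.g. m²/s).
The given unit 'm/s' reduces to m / s. Of the listed options, that is the dimensionality of velocity.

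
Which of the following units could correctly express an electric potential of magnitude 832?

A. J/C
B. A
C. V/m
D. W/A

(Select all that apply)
A, D

electric potential has SI base units: kg * m^2 / (A * s^3)

Checking each option against kg * m^2 / (A * s^3):
  A. J/C: ✓ matches
  B. A: ✗ does not match
  C. V/m: ✗ does not match
  D. W/A: ✓ matches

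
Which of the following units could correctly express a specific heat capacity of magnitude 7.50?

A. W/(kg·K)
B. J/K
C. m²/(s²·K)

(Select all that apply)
C

specific heat capacity has SI base units: m^2 / (s^2 * K)

Checking each option against m^2 / (s^2 * K):
  A. W/(kg·K): ✗ does not match
  B. J/K: ✗ does not match
  C. m²/(s²·K): ✓ matches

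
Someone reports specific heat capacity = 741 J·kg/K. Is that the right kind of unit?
No

specific heat capacity has SI base units: m^2 / (s^2 * K)
J·kg/K does NOT reduce to m^2 / (s^2 * K); a valid unit for specific heat capacity would be e.g. J/(kg·K).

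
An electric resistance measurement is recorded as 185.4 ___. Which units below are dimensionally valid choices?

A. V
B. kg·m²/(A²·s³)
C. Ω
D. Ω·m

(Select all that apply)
B, C

electric resistance has SI base units: kg * m^2 / (A^2 * s^3)

Checking each option against kg * m^2 / (A^2 * s^3):
  A. V: ✗ does not match
  B. kg·m²/(A²·s³): ✓ matches
  C. Ω: ✓ matches
  D. Ω·m: ✗ does not match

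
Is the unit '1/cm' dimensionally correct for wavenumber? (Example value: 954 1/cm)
Yes

wavenumber has SI base units: 1 / m
1/cm reduces to the same SI base units, so it is a valid unit for wavenumber.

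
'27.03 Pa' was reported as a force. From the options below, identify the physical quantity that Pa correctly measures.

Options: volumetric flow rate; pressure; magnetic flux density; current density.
pressure

force should have units dimensionally equivalent to kg * m / s^2 (e.g. N).
The given unit 'Pa' reduces to kg / (m * s^2). Of the listed options, that is the dimensionality of pressure.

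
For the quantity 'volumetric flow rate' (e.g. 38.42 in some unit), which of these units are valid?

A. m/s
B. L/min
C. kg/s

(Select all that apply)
B

volumetric flow rate has SI base units: m^3 / s

Checking each option against m^3 / s:
  A. m/s: ✗ does not match
  B. L/min: ✓ matches
  C. kg/s: ✗ does not match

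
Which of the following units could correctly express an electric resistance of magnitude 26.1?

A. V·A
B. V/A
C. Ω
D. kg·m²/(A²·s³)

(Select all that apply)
B, C, D

electric resistance has SI base units: kg * m^2 / (A^2 * s^3)

Checking each option against kg * m^2 / (A^2 * s^3):
  A. V·A: ✗ does not match
  B. V/A: ✓ matches
  C. Ω: ✓ matches
  D. kg·m²/(A²·s³): ✓ matches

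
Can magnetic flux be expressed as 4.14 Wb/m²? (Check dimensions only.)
No

magnetic flux has SI base units: kg * m^2 / (A * s^2)
Wb/m² does NOT reduce to kg * m^2 / (A * s^2); a valid unit for magnetic flux would be e.g. Wb.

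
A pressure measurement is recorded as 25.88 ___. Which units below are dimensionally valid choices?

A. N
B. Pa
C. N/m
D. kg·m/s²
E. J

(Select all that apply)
B

pressure has SI base units: kg / (m * s^2)

Checking each option against kg / (m * s^2):
  A. N: ✗ does not match
  B. Pa: ✓ matches
  C. N/m: ✗ does not match
  D. kg·m/s²: ✗ does not match
  E. J: ✗ does not match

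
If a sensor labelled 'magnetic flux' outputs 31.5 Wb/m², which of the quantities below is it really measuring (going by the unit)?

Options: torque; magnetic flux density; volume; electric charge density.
magnetic flux density

magnetic flux should have units dimensionally equivalent to kg * m^2 / (A * s^2) (e.g. Wb).
The given unit 'Wb/m²' reduces to kg / (A * s^2). Of the listed options, that is the dimensionality of magnetic flux density.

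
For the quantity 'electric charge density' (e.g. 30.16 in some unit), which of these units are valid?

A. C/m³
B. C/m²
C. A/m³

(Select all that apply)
A

electric charge density has SI base units: A * s / m^3

Checking each option against A * s / m^3:
  A. C/m³: ✓ matches
  B. C/m²: ✗ does not match
  C. A/m³: ✗ does not match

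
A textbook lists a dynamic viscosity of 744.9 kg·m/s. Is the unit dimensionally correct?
No

dynamic viscosity has SI base units: kg / (m * s)
kg·m/s does NOT reduce to kg / (m * s); a valid unit for dynamic viscosity would be e.g. Pa·s.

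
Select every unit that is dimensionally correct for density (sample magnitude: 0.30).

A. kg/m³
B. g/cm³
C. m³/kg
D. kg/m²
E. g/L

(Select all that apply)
A, B, E

density has SI base units: kg / m^3

Checking each option against kg / m^3:
  A. kg/m³: ✓ matches
  B. g/cm³: ✓ matches
  C. m³/kg: ✗ does not match
  D. kg/m²: ✗ does not match
  E. g/L: ✓ matches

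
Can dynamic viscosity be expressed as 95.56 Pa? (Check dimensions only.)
No

dynamic viscosity has SI base units: kg / (m * s)
Pa does NOT reduce to kg / (m * s); a valid unit for dynamic viscosity would be e.g. Pa·s.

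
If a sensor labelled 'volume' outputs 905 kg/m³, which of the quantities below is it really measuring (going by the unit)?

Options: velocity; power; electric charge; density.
density

volume should have units dimensionally equivalent to m^3 (e.g. m³).
The given unit 'kg/m³' reduces to kg / m^3. Of the listed options, that is the dimensionality of density.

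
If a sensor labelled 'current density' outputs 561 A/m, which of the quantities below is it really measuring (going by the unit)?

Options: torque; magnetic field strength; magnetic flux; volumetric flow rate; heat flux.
magnetic field strength

current density should have units dimensionally equivalent to A / m^2 (e.g. A/m²).
The given unit 'A/m' reduces to A / m. Of the listed options, that is the dimensionality of magnetic field strength.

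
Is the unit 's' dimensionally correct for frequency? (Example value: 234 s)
No

frequency has SI base units: 1 / s
s does NOT reduce to 1 / s; a valid unit for frequency would be e.g. Hz.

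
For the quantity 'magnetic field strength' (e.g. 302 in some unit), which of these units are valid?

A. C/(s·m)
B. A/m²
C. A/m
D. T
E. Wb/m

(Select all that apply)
A, C

magnetic field strength has SI base units: A / m

Checking each option against A / m:
  A. C/(s·m): ✓ matches
  B. A/m²: ✗ does not match
  C. A/m: ✓ matches
  D. T: ✗ does not match
  E. Wb/m: ✗ does not match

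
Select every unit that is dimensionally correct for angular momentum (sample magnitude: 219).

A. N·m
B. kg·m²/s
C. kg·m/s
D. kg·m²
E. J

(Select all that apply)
B

angular momentum has SI base units: kg * m^2 / s

Checking each option against kg * m^2 / s:
  A. N·m: ✗ does not match
  B. kg·m²/s: ✓ matches
  C. kg·m/s: ✗ does not match
  D. kg·m²: ✗ does not match
  E. J: ✗ does not match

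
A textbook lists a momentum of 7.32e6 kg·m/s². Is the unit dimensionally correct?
No

momentum has SI base units: kg * m / s
kg·m/s² does NOT reduce to kg * m / s; a valid unit for momentum would be e.g. kg·m/s.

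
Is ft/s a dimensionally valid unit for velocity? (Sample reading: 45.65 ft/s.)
Yes

velocity has SI base units: m / s
ft/s reduces to the same SI base units, so it is a valid unit for velocity.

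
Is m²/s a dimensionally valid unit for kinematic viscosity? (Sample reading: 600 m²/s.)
Yes

kinematic viscosity has SI base units: m^2 / s
m²/s reduces to the same SI base units, so it is a valid unit for kinematic viscosity.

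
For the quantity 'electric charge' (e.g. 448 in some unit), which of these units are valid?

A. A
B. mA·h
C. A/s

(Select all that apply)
B

electric charge has SI base units: A * s

Checking each option against A * s:
  A. A: ✗ does not match
  B. mA·h: ✓ matches
  C. A/s: ✗ does not match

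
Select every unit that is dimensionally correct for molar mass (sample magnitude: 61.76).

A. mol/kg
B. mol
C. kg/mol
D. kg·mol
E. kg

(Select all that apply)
C

molar mass has SI base units: kg / mol

Checking each option against kg / mol:
  A. mol/kg: ✗ does not match
  B. mol: ✗ does not match
  C. kg/mol: ✓ matches
  D. kg·mol: ✗ does not match
  E. kg: ✗ does not match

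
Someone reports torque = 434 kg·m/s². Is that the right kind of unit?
No

torque has SI base units: kg * m^2 / s^2
kg·m/s² does NOT reduce to kg * m^2 / s^2; a valid unit for torque would be e.g. N·m.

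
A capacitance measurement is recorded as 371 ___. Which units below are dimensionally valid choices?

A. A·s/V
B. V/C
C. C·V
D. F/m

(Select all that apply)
A

capacitance has SI base units: A^2 * s^4 / (kg * m^2)

Checking each option against A^2 * s^4 / (kg * m^2):
  A. A·s/V: ✓ matches
  B. V/C: ✗ does not match
  C. C·V: ✗ does not match
  D. F/m: ✗ does not match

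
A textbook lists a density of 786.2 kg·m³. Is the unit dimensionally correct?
No

density has SI base units: kg / m^3
kg·m³ does NOT reduce to kg / m^3; a valid unit for density would be e.g. kg/m³.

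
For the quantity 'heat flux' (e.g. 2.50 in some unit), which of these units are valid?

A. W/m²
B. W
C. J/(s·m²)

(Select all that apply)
A, C

heat flux has SI base units: kg / s^3

Checking each option against kg / s^3:
  A. W/m²: ✓ matches
  B. W: ✗ does not match
  C. J/(s·m²): ✓ matches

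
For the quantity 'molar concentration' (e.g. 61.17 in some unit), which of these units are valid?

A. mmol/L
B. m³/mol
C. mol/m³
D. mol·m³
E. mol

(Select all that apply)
A, C

molar concentration has SI base units: mol / m^3

Checking each option against mol / m^3:
  A. mmol/L: ✓ matches
  B. m³/mol: ✗ does not match
  C. mol/m³: ✓ matches
  D. mol·m³: ✗ does not match
  E. mol: ✗ does not match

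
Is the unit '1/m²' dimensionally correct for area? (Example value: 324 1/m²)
No

area has SI base units: m^2
1/m² does NOT reduce to m^2; a valid unit for area would be e.g. m².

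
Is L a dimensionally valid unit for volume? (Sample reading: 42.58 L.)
Yes

volume has SI base units: m^3
L reduces to the same SI base units, so it is a valid unit for volume.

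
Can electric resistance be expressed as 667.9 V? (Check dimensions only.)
No

electric resistance has SI base units: kg * m^2 / (A^2 * s^3)
V does NOT reduce to kg * m^2 / (A^2 * s^3); a valid unit for electric resistance would be e.g. Ω.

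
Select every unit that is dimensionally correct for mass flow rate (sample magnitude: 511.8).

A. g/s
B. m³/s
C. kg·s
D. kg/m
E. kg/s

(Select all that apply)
A, E

mass flow rate has SI base units: kg / s

Checking each option against kg / s:
  A. g/s: ✓ matches
  B. m³/s: ✗ does not match
  C. kg·s: ✗ does not match
  D. kg/m: ✗ does not match
  E. kg/s: ✓ matches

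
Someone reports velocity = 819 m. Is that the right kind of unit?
No

velocity has SI base units: m / s
m does NOT reduce to m / s; a valid unit for velocity would be e.g. m/s.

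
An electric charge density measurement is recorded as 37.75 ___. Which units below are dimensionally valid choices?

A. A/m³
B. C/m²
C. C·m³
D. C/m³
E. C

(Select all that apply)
D

electric charge density has SI base units: A * s / m^3

Checking each option against A * s / m^3:
  A. A/m³: ✗ does not match
  B. C/m²: ✗ does not match
  C. C·m³: ✗ does not match
  D. C/m³: ✓ matches
  E. C: ✗ does not match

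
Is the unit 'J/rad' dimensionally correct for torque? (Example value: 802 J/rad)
Yes

torque has SI base units: kg * m^2 / s^2
J/rad reduces to the same SI base units, so it is a valid unit for torque.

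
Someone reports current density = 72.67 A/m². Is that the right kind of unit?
Yes

current density has SI base units: A / m^2
A/m² reduces to the same SI base units, so it is a valid unit for current density.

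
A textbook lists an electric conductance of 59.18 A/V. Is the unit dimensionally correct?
Yes

electric conductance has SI base units: A^2 * s^3 / (kg * m^2)
A/V reduces to the same SI base units, so it is a valid unit for electric conductance.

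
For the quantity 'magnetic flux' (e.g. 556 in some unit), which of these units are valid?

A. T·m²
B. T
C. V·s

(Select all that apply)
A, C

magnetic flux has SI base units: kg * m^2 / (A * s^2)

Checking each option against kg * m^2 / (A * s^2):
  A. T·m²: ✓ matches
  B. T: ✗ does not match
  C. V·s: ✓ matches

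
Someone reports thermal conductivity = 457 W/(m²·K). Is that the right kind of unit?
No

thermal conductivity has SI base units: kg * m / (s^3 * K)
W/(m²·K) does NOT reduce to kg * m / (s^3 * K); a valid unit for thermal conductivity would be e.g. W/(m·K).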